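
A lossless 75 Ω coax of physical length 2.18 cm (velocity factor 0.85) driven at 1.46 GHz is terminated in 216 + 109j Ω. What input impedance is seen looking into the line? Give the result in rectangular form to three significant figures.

λ = v/f = 0.85·c / 1.46 GHz = 0.175 m
βl = 2π·l/λ = 2π × 0.125 = 44.9°
tan(βl) = tan(44.9°) = 0.998
Z_in = Z_0·(Z_L + jZ_0·tanβl)/(Z_0 + jZ_L·tanβl)
     = 75·(216 + j184)/(-33.7 + j216)

Z_in ≈ 51 − j83.2 Ω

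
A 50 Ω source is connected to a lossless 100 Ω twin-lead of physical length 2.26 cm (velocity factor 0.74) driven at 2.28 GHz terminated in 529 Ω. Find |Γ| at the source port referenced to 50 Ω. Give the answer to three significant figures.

|Γ| ≈ 0.468

λ = v/f = 0.74·c / 2.28 GHz = 0.0974 m
βl = 2π·l/λ = 2π × 0.232 = 83.6°
tan(βl) = 8.86
Z_in = Z_0·(Z_L + jZ_0·tanβl)/(Z_0 + jZ_L·tanβl) = 19.1 − j10.9 Ω
Γ_s = (Z_in − Z_s)/(Z_in + Z_s) = (-30.9 − j10.9)/(69.1 − j10.9), |Γ_s| = 0.468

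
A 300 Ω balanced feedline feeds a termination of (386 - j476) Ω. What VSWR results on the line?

Γ = (Z_L − Z_0)/(Z_L + Z_0) = (86 − j476)/(686 − j476)
|Γ| = 484/835 = 0.579
VSWR = (1 + |Γ|)/(1 − |Γ|) = 1.58/0.421

VSWR ≈ 3.75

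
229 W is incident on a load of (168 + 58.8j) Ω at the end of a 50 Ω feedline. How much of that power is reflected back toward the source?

|Γ| = |(118 + j58.8)/(218 + j58.8)| = 0.584
|Γ|² = 0.341
P_refl = |Γ|²·P_inc = 78.1 W, P_del = (1 − |Γ|²)·P_inc = 151 W

P_reflected ≈ 78.1 W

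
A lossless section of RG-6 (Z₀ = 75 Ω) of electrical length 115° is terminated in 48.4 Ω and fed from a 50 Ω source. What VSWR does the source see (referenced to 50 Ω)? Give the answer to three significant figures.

tan(βl) = -2.14
Z_in = Z_0·(Z_L + jZ_0·tanβl)/(Z_0 + jZ_L·tanβl) = 93 − j32.2 Ω
Γ_s = (Z_in − Z_s)/(Z_in + Z_s) = (43 − j32.2)/(143 − j32.2), |Γ_s| = 0.366
VSWR = (1 + |Γ_s|)/(1 − |Γ_s|)

VSWR ≈ 2.16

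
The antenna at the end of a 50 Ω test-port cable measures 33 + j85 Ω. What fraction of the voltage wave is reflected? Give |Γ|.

|Γ| ≈ 0.73

Γ = (Z_L − Z_0)/(Z_L + Z_0) = (-17 + j85)/(83 + j85)
|Γ| = 86.7/119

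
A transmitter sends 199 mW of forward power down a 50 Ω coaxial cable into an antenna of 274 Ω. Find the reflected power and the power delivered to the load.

Γ = (274 − 50)/(274 + 50) = 0.691
|Γ|² = 0.478
P_refl = |Γ|²·P_inc = 95.1 mW, P_del = (1 − |Γ|²)·P_inc = 104 mW

P_reflected ≈ 95.1 mW; P_delivered ≈ 104 mW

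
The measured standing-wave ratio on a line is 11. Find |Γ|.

|Γ| = (S − 1)/(S + 1) = (11 − 1)/(11 + 1) = 10/12

|Γ| ≈ 0.833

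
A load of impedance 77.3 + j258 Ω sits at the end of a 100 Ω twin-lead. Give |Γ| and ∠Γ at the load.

Γ = (Z_L − Z_0)/(Z_L + Z_0) = (-22.7 + j258)/(177.3 + j258)
|Γ| = 259/313 = 0.827

Γ ≈ 0.827 ∠ 39.5°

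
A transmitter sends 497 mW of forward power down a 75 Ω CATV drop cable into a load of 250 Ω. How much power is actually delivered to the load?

Γ = (250 − 75)/(250 + 75) = 0.538
|Γ|² = 0.29
P_refl = |Γ|²·P_inc = 144 mW, P_del = (1 − |Γ|²)·P_inc = 353 mW

P_delivered ≈ 353 mW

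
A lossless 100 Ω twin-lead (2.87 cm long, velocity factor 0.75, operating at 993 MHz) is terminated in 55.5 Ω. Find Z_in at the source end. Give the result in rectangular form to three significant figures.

λ = v/f = 0.75·c / 993 MHz = 0.227 m
βl = 2π·l/λ = 2π × 0.127 = 45.6°
tan(βl) = tan(45.6°) = 1.02
Z_in = Z_0·(Z_L + jZ_0·tanβl)/(Z_0 + jZ_L·tanβl)
     = 100·(55.5 + j102)/(100 + j56.7)

Z_in ≈ 85.8 + j53.5 Ω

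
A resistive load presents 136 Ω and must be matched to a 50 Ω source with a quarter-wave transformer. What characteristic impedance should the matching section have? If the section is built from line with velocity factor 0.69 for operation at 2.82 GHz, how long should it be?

Z_qwt = √(Z_0·R_L) = √(50 × 136) = √6800
λ = 0.69·c/f = 0.0734 m, so l = λ/4 = 0.0184 m

Z_qwt ≈ 82.5 Ω; length ≈ 1.84 cm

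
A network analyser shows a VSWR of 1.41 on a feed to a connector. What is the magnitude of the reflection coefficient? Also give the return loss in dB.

|Γ| ≈ 0.17; return loss ≈ 15.4 dB

|Γ| = (S − 1)/(S + 1) = (1.41 − 1)/(1.41 + 1) = 0.41/2.41
RL = −20·log₁₀|Γ| = −20·log₁₀(0.17)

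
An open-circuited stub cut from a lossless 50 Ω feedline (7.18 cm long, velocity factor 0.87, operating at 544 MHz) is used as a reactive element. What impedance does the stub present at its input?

λ = v/f = 0.87·c / 544 MHz = 0.48 m
βl = 2π·l/λ = 2π × 0.15 = 53.9°
tan(βl) = 1.37
For an open-circuited stub, Z_in = −jZ_0·cot(βl) = −jZ_0/tan(βl)

Z_in ≈ −j36.5 Ω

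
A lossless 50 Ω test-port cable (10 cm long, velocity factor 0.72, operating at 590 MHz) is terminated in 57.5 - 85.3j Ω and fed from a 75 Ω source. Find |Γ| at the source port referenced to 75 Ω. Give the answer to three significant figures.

λ = v/f = 0.72·c / 590 MHz = 0.366 m
βl = 2π·l/λ = 2π × 0.273 = 98.3°
tan(βl) = -6.83
Z_in = Z_0·(Z_L + jZ_0·tanβl)/(Z_0 + jZ_L·tanβl) = 15.6 + j28.5 Ω
Γ_s = (Z_in − Z_s)/(Z_in + Z_s) = (-59.4 + j28.5)/(90.6 + j28.5), |Γ_s| = 0.693

|Γ| ≈ 0.693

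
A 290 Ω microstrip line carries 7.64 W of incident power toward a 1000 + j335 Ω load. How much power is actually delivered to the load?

P_delivered ≈ 4.99 W

|Γ| = |(710 + j335)/(1290 + j335)| = 0.589
|Γ|² = 0.347
P_refl = |Γ|²·P_inc = 2.65 W, P_del = (1 − |Γ|²)·P_inc = 4.99 W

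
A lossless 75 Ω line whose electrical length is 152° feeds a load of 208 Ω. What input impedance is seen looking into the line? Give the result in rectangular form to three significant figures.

tan(βl) = tan(152°) = -0.532
Z_in = Z_0·(Z_L + jZ_0·tanβl)/(Z_0 + jZ_L·tanβl)
     = 75·(208 − j39.9)/(75 − j111)

Z_in ≈ 84 + j84.1 Ω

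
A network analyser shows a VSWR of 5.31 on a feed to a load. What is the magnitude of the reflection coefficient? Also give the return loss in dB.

|Γ| = (S − 1)/(S + 1) = (5.31 − 1)/(5.31 + 1) = 4.31/6.31
RL = −20·log₁₀|Γ| = −20·log₁₀(0.683)

|Γ| ≈ 0.683; return loss ≈ 3.31 dB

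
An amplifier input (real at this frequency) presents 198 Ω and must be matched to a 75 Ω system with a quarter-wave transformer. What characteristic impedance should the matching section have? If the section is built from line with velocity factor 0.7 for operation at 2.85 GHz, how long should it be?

Z_qwt ≈ 122 Ω; length ≈ 1.84 cm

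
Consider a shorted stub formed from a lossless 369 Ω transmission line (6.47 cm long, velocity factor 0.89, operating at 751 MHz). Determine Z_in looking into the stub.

λ = v/f = 0.89·c / 751 MHz = 0.356 m
βl = 2π·l/λ = 2π × 0.182 = 65.5°
tan(βl) = 2.2
For a shorted stub, Z_in = jZ_0·tan(βl)

Z_in ≈ +j810 Ω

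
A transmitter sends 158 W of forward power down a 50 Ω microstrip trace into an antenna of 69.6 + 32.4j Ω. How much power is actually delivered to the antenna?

|Γ| = |(19.6 + j32.4)/(119.6 + j32.4)| = 0.306
|Γ|² = 0.0934
P_refl = |Γ|²·P_inc = 14.8 W, P_del = (1 − |Γ|²)·P_inc = 143 W

P_delivered ≈ 143 W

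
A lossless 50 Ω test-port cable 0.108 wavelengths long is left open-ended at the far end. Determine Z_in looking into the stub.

Z_in ≈ −j62 Ω

βl = 2π × 0.108 = 38.9°
tan(βl) = 0.806
For an open-ended stub, Z_in = −jZ_0·cot(βl) = −jZ_0/tan(βl)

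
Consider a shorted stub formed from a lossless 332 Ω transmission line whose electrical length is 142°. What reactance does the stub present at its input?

X_in ≈ -259 Ω (capacitive)

tan(βl) = -0.781
For a shorted stub, Z_in = jZ_0·tan(βl)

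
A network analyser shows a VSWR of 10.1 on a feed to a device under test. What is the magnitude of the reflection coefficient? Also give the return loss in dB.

|Γ| ≈ 0.82; return loss ≈ 1.73 dB

|Γ| = (S − 1)/(S + 1) = (10.1 − 1)/(10.1 + 1) = 9.1/11.1
RL = −20·log₁₀|Γ| = −20·log₁₀(0.82)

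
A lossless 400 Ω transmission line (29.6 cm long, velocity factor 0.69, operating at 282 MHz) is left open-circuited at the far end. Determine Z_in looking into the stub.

Z_in ≈ +j575 Ω

λ = v/f = 0.69·c / 282 MHz = 0.734 m
βl = 2π·l/λ = 2π × 0.403 = 145°
tan(βl) = -0.696
For an open-circuited stub, Z_in = −jZ_0·cot(βl) = −jZ_0/tan(βl)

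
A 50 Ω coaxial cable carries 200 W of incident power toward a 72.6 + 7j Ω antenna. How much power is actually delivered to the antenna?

|Γ| = |(22.6 + j7)/(122.6 + j7)| = 0.193
|Γ|² = 0.0371
P_refl = |Γ|²·P_inc = 7.42 W, P_del = (1 − |Γ|²)·P_inc = 193 W

P_delivered ≈ 193 W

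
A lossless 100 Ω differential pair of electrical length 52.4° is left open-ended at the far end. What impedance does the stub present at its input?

Z_in ≈ −j77 Ω

tan(βl) = 1.3
For an open-ended stub, Z_in = −jZ_0·cot(βl) = −jZ_0/tan(βl)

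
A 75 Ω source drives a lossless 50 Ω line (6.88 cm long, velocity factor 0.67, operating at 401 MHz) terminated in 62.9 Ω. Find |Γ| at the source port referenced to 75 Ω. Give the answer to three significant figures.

λ = v/f = 0.67·c / 401 MHz = 0.501 m
βl = 2π·l/λ = 2π × 0.137 = 49.4°
tan(βl) = 1.17
Z_in = Z_0·(Z_L + jZ_0·tanβl)/(Z_0 + jZ_L·tanβl) = 47.1 − j10.8 Ω
Γ_s = (Z_in − Z_s)/(Z_in + Z_s) = (-27.9 − j10.8)/(122 − j10.8), |Γ_s| = 0.244

|Γ| ≈ 0.244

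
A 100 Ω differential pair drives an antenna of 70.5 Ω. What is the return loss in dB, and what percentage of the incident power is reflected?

RL ≈ 15.2 dB; 2.99% of incident power reflected

Γ = (70.5 − 100)/(70.5 + 100) = -0.173
RL = −20·log₁₀(0.173) = 15.2 dB
P_refl/P_inc = |Γ|² = 0.0299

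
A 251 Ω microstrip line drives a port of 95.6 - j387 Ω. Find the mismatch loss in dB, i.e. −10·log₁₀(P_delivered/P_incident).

Γ = (-155.4 − j387)/(346.6 − j387), |Γ| = 0.803
|Γ|² = 0.644, so P_del/P_inc = 1 − |Γ|² = 0.356
ML = −10·log₁₀(1 − |Γ|²)

mismatch loss ≈ 4.49 dB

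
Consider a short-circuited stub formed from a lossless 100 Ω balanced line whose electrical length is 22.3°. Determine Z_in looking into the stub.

tan(βl) = 0.41
For a short-circuited stub, Z_in = jZ_0·tan(βl)

Z_in ≈ +j41 Ω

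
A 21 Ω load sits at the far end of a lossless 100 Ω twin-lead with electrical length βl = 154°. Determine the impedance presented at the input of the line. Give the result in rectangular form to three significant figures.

Z_in ≈ 25.7 − j46.1 Ω

tan(βl) = tan(154°) = -0.488
Z_in = Z_0·(Z_L + jZ_0·tanβl)/(Z_0 + jZ_L·tanβl)
     = 100·(21 − j48.8)/(100 − j10.2)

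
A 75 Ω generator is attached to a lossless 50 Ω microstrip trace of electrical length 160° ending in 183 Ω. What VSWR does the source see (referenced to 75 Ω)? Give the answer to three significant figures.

VSWR ≈ 2.83

tan(βl) = -0.364
Z_in = Z_0·(Z_L + jZ_0·tanβl)/(Z_0 + jZ_L·tanβl) = 74.7 + j81.3 Ω
Γ_s = (Z_in − Z_s)/(Z_in + Z_s) = (-0.306 + j81.3)/(150 + j81.3), |Γ_s| = 0.477
VSWR = (1 + |Γ_s|)/(1 − |Γ_s|)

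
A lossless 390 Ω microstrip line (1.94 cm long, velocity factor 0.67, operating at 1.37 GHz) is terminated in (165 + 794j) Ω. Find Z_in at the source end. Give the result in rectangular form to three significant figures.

λ = v/f = 0.67·c / 1.37 GHz = 0.147 m
βl = 2π·l/λ = 2π × 0.132 = 47.6°
tan(βl) = tan(47.6°) = 1.1
Z_in = Z_0·(Z_L + jZ_0·tanβl)/(Z_0 + jZ_L·tanβl)
     = 390·(165 + j1220)/(-480 + j181)

Z_in ≈ 210 − j914 Ω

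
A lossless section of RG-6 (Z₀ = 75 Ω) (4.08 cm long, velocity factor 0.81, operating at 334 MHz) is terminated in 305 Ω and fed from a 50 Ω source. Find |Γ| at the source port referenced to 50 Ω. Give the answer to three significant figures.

λ = v/f = 0.81·c / 334 MHz = 0.728 m
βl = 2π·l/λ = 2π × 0.0561 = 20.2°
tan(βl) = 0.368
Z_in = Z_0·(Z_L + jZ_0·tanβl)/(Z_0 + jZ_L·tanβl) = 107 − j132 Ω
Γ_s = (Z_in − Z_s)/(Z_in + Z_s) = (57 − j132)/(157 − j132), |Γ_s| = 0.702

|Γ| ≈ 0.702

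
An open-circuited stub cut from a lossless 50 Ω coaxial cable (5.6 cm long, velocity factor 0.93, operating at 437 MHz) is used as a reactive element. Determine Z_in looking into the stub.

λ = v/f = 0.93·c / 437 MHz = 0.638 m
βl = 2π·l/λ = 2π × 0.0877 = 31.6°
tan(βl) = 0.615
For an open-circuited stub, Z_in = −jZ_0·cot(βl) = −jZ_0/tan(βl)

Z_in ≈ −j81.3 Ω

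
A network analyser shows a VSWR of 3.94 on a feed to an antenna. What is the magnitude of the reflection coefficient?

|Γ| = (S − 1)/(S + 1) = (3.94 − 1)/(3.94 + 1) = 2.94/4.94

|Γ| ≈ 0.595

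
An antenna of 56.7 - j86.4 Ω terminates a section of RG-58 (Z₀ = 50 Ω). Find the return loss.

RL ≈ 4 dB

Γ = (6.7 − j86.4)/(106.7 − j86.4), |Γ| = 0.631
RL = −20·log₁₀|Γ| = −20·log₁₀(0.631)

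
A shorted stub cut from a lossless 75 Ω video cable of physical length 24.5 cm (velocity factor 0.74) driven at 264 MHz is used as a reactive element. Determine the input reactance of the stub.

λ = v/f = 0.74·c / 264 MHz = 0.841 m
βl = 2π·l/λ = 2π × 0.291 = 105°
tan(βl) = -3.76
For a shorted stub, Z_in = jZ_0·tan(βl)

X_in ≈ -282 Ω (capacitive)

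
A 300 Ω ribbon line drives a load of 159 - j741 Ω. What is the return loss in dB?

Γ = (-141 − j741)/(459 − j741), |Γ| = 0.865
RL = −20·log₁₀|Γ| = −20·log₁₀(0.865)

RL ≈ 1.26 dB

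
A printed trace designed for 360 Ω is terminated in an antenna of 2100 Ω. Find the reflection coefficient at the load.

Γ = 0.707

Γ = (Z_L − Z_0)/(Z_L + Z_0) = (2100 − 360)/(2100 + 360) = 1740/2460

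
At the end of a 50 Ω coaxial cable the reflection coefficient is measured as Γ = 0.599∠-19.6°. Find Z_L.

Z_L ≈ 139 − j87.3 Ω

Z_L = Z_0·(1 + Γ)/(1 − Γ) = 50·(1.56 − j0.201)/(0.436 + j0.201)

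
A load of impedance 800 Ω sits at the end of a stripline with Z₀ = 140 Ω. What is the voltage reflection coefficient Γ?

Γ = (Z_L − Z_0)/(Z_L + Z_0) = (800 − 140)/(800 + 140) = 660/940

Γ = 0.702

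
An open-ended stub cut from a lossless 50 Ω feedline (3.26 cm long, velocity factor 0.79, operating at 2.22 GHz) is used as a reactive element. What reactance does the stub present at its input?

X_in ≈ 18.1 Ω (inductive)

λ = v/f = 0.79·c / 2.22 GHz = 0.107 m
βl = 2π·l/λ = 2π × 0.305 = 110°
tan(βl) = -2.76
For an open-ended stub, Z_in = −jZ_0·cot(βl) = −jZ_0/tan(βl)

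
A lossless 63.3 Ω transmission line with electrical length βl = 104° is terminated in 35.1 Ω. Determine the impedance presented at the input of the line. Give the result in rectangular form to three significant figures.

Z_in ≈ 101 − j29.6 Ω

tan(βl) = tan(104°) = -4.01
Z_in = Z_0·(Z_L + jZ_0·tanβl)/(Z_0 + jZ_L·tanβl)
     = 63.3·(35.1 − j254)/(63.3 − j141)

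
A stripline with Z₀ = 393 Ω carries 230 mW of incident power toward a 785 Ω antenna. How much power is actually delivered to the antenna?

P_delivered ≈ 205 mW

Γ = (785 − 393)/(785 + 393) = 0.333
|Γ|² = 0.111
P_refl = |Γ|²·P_inc = 25.5 mW, P_del = (1 − |Γ|²)·P_inc = 205 mW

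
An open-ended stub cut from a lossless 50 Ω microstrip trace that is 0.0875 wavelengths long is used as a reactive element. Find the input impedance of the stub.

Z_in ≈ −j81.6 Ω

βl = 2π × 0.0875 = 31.5°
tan(βl) = 0.613
For an open-ended stub, Z_in = −jZ_0·cot(βl) = −jZ_0/tan(βl)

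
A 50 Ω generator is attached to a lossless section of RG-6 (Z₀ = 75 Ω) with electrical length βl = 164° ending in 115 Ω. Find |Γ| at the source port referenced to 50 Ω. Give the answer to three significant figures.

|Γ| ≈ 0.381

tan(βl) = -0.287
Z_in = Z_0·(Z_L + jZ_0·tanβl)/(Z_0 + jZ_L·tanβl) = 104 + j24.3 Ω
Γ_s = (Z_in − Z_s)/(Z_in + Z_s) = (54.3 + j24.3)/(154 + j24.3), |Γ_s| = 0.381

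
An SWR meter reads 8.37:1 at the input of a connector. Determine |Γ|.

|Γ| ≈ 0.787

|Γ| = (S − 1)/(S + 1) = (8.37 − 1)/(8.37 + 1) = 7.37/9.37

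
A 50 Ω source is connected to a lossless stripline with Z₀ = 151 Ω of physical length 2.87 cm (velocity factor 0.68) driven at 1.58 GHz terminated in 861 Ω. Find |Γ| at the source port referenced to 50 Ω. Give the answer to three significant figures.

|Γ| ≈ 0.421

λ = v/f = 0.68·c / 1.58 GHz = 0.129 m
βl = 2π·l/λ = 2π × 0.222 = 80°
tan(βl) = 5.68
Z_in = Z_0·(Z_L + jZ_0·tanβl)/(Z_0 + jZ_L·tanβl) = 27.3 − j25.7 Ω
Γ_s = (Z_in − Z_s)/(Z_in + Z_s) = (-22.7 − j25.7)/(77.3 − j25.7), |Γ_s| = 0.421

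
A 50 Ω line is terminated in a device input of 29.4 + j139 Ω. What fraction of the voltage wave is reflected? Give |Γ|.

Γ = (Z_L − Z_0)/(Z_L + Z_0) = (-20.6 + j139)/(79.4 + j139)
|Γ| = 141/160

|Γ| ≈ 0.878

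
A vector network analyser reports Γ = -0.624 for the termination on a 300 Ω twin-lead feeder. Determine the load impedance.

Z_L ≈ 69.5 Ω

Z_L = Z_0·(1 + Γ)/(1 − Γ) = 300·(0.376)/(1.62)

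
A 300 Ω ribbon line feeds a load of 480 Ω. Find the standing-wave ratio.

VSWR ≈ 1.6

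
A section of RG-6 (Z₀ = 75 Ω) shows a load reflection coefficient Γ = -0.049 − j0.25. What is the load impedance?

Z_L ≈ 60.3 − j32.2 Ω

Z_L = Z_0·(1 + Γ)/(1 − Γ) = 75·(0.951 − j0.25)/(1.05 + j0.25)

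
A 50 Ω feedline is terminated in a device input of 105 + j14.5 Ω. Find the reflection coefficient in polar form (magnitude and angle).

Γ = (Z_L − Z_0)/(Z_L + Z_0) = (55 + j14.5)/(155 + j14.5)
|Γ| = 56.9/156 = 0.365

Γ ≈ 0.365 ∠ 9.42°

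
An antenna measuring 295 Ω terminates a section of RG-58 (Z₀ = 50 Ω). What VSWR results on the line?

For a purely resistive load, VSWR = R_L/Z_0 or Z_0/R_L (whichever > 1) = 295/50

VSWR ≈ 5.9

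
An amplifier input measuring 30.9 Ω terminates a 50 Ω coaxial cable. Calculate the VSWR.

Γ = (30.9 − 50)/(30.9 + 50) = -0.236
VSWR = (1 + 0.236)/(1 − 0.236)

VSWR ≈ 1.62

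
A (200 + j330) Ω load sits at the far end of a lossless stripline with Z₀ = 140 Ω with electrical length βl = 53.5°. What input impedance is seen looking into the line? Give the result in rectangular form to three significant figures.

Z_in ≈ 66.5 − j179 Ω

tan(βl) = tan(53.5°) = 1.35
Z_in = Z_0·(Z_L + jZ_0·tanβl)/(Z_0 + jZ_L·tanβl)
     = 140·(200 + j519)/(-306 + j270)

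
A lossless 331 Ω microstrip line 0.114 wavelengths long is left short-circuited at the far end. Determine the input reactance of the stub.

X_in ≈ 288 Ω (inductive)

βl = 2π × 0.114 = 41°
tan(βl) = 0.871
For a short-circuited stub, Z_in = jZ_0·tan(βl)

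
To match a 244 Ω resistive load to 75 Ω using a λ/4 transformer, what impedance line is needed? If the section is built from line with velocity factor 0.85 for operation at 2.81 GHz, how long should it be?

Z_qwt ≈ 135 Ω; length ≈ 2.27 cm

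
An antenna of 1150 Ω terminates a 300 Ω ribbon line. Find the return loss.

RL ≈ 4.64 dB

Γ = (1150 − 300)/(1150 + 300) = 0.586
RL = −20·log₁₀|Γ| = −20·log₁₀(0.586)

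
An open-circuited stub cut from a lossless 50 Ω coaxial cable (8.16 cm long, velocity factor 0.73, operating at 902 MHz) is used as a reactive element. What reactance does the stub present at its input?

λ = v/f = 0.73·c / 902 MHz = 0.243 m
βl = 2π·l/λ = 2π × 0.336 = 121°
tan(βl) = -1.66
For an open-circuited stub, Z_in = −jZ_0·cot(βl) = −jZ_0/tan(βl)

X_in ≈ 30 Ω (inductive)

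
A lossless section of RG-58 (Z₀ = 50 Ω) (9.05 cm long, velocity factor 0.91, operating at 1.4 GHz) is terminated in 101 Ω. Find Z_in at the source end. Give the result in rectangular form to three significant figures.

λ = v/f = 0.91·c / 1.4 GHz = 0.195 m
βl = 2π·l/λ = 2π × 0.464 = 167°
tan(βl) = tan(167°) = -0.229
Z_in = Z_0·(Z_L + jZ_0·tanβl)/(Z_0 + jZ_L·tanβl)
     = 50·(101 − j11.5)/(50 − j23.2)

Z_in ≈ 87.5 + j29.1 Ω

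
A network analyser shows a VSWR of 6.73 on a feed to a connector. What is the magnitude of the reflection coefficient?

|Γ| ≈ 0.741

|Γ| = (S − 1)/(S + 1) = (6.73 − 1)/(6.73 + 1) = 5.73/7.73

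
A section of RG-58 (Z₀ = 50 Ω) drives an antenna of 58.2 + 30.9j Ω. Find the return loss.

Γ = (8.2 + j30.9)/(108.2 + j30.9), |Γ| = 0.284
RL = −20·log₁₀|Γ| = −20·log₁₀(0.284)

RL ≈ 10.9 dB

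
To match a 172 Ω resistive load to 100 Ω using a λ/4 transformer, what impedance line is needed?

Z_qwt ≈ 131 Ω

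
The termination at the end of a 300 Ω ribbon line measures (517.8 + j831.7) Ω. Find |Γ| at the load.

Γ = (Z_L − Z_0)/(Z_L + Z_0) = (217.8 + j831.7)/(817.8 + j831.7)
|Γ| = 860/1170

|Γ| ≈ 0.737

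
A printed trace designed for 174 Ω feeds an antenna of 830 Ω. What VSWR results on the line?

For a purely resistive load, VSWR = R_L/Z_0 or Z_0/R_L (whichever > 1) = 830/174

VSWR ≈ 4.77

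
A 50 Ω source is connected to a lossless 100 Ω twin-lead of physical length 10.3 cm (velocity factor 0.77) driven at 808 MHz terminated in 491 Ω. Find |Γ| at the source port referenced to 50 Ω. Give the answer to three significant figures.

λ = v/f = 0.77·c / 808 MHz = 0.286 m
βl = 2π·l/λ = 2π × 0.36 = 130°
tan(βl) = -1.2
Z_in = Z_0·(Z_L + jZ_0·tanβl)/(Z_0 + jZ_L·tanβl) = 33.4 + j77.4 Ω
Γ_s = (Z_in − Z_s)/(Z_in + Z_s) = (-16.6 + j77.4)/(83.4 + j77.4), |Γ_s| = 0.695

|Γ| ≈ 0.695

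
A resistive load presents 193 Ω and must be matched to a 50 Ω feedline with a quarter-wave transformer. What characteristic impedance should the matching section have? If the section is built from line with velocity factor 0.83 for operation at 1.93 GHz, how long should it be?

Z_qwt = √(Z_0·R_L) = √(50 × 193) = √9650
λ = 0.83·c/f = 0.129 m, so l = λ/4 = 0.0323 m

Z_qwt ≈ 98.2 Ω; length ≈ 3.23 cm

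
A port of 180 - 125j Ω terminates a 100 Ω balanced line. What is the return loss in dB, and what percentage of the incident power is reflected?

Γ = (80 − j125)/(280 − j125), |Γ| = 0.484
RL = −20·log₁₀(0.484) = 6.3 dB
P_refl/P_inc = |Γ|² = 0.234

RL ≈ 6.3 dB; 23.4% of incident power reflected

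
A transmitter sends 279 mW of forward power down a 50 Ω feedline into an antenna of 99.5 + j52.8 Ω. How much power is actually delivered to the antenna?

P_delivered ≈ 221 mW

|Γ| = |(49.5 + j52.8)/(149.5 + j52.8)| = 0.456
|Γ|² = 0.208
P_refl = |Γ|²·P_inc = 58.1 mW, P_del = (1 − |Γ|²)·P_inc = 221 mW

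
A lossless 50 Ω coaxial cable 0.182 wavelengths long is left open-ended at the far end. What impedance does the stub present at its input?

Z_in ≈ −j22.8 Ω

βl = 2π × 0.182 = 65.5°
tan(βl) = 2.2
For an open-ended stub, Z_in = −jZ_0·cot(βl) = −jZ_0/tan(βl)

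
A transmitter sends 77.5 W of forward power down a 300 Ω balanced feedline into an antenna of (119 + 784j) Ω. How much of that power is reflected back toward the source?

P_reflected ≈ 63.5 W

|Γ| = |(-181 + j784)/(419 + j784)| = 0.905
|Γ|² = 0.819
P_refl = |Γ|²·P_inc = 63.5 W, P_del = (1 − |Γ|²)·P_inc = 14 W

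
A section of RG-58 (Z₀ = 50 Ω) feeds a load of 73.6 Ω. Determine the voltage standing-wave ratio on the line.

For a purely resistive load, VSWR = R_L/Z_0 or Z_0/R_L (whichever > 1) = 73.6/50

VSWR ≈ 1.47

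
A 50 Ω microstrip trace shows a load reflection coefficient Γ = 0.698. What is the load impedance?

Z_L ≈ 281 Ω

Z_L = Z_0·(1 + Γ)/(1 − Γ) = 50·(1.7)/(0.302)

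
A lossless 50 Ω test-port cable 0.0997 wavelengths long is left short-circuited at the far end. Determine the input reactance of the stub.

X_in ≈ 36.2 Ω (inductive)

βl = 2π × 0.0997 = 35.9°
tan(βl) = 0.724
For a short-circuited stub, Z_in = jZ_0·tan(βl)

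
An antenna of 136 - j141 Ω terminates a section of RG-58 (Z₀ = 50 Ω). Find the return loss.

RL ≈ 3 dB

Γ = (86 − j141)/(186 − j141), |Γ| = 0.708
RL = −20·log₁₀|Γ| = −20·log₁₀(0.708)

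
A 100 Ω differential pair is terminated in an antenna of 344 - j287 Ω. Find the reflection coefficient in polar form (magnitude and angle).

Γ = (Z_L − Z_0)/(Z_L + Z_0) = (244 − j287)/(444 − j287)
|Γ| = 377/529 = 0.713

Γ ≈ 0.713 ∠ -16.8°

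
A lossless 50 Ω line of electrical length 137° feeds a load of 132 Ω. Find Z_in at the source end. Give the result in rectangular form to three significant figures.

tan(βl) = tan(137°) = -0.933
Z_in = Z_0·(Z_L + jZ_0·tanβl)/(Z_0 + jZ_L·tanβl)
     = 50·(132 − j46.6)/(50 − j123)

Z_in ≈ 35 + j39.4 Ω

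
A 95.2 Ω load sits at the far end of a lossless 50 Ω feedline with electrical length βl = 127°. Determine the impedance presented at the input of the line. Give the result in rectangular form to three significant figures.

tan(βl) = tan(127°) = -1.33
Z_in = Z_0·(Z_L + jZ_0·tanβl)/(Z_0 + jZ_L·tanβl)
     = 50·(95.2 − j66.4)/(50 − j126)

Z_in ≈ 35.6 + j23.6 Ω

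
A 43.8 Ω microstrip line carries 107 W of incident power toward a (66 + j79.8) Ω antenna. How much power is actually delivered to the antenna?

|Γ| = |(22.2 + j79.8)/(109.8 + j79.8)| = 0.61
|Γ|² = 0.372
P_refl = |Γ|²·P_inc = 39.8 W, P_del = (1 − |Γ|²)·P_inc = 67.2 W

P_delivered ≈ 67.2 W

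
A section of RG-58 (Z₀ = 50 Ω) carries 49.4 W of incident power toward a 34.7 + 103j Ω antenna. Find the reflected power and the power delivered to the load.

P_reflected ≈ 30.1 W; P_delivered ≈ 19.3 W

|Γ| = |(-15.3 + j103)/(84.7 + j103)| = 0.781
|Γ|² = 0.61
P_refl = |Γ|²·P_inc = 30.1 W, P_del = (1 − |Γ|²)·P_inc = 19.3 W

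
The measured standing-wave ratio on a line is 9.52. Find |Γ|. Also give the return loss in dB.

|Γ| = (S − 1)/(S + 1) = (9.52 − 1)/(9.52 + 1) = 8.52/10.5
RL = −20·log₁₀|Γ| = −20·log₁₀(0.81)

|Γ| ≈ 0.81; return loss ≈ 1.83 dB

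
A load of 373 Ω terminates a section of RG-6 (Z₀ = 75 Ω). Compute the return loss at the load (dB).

Γ = (373 − 75)/(373 + 75) = 0.665
RL = −20·log₁₀|Γ| = −20·log₁₀(0.665)

RL ≈ 3.54 dB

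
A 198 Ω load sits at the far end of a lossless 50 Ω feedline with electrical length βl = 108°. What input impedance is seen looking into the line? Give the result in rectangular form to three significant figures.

tan(βl) = tan(108°) = -3.08
Z_in = Z_0·(Z_L + jZ_0·tanβl)/(Z_0 + jZ_L·tanβl)
     = 50·(198 − j154)/(50 − j609)

Z_in ≈ 13.9 + j15.1 Ω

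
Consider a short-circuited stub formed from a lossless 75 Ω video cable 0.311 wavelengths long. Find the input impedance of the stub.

Z_in ≈ −j186 Ω

βl = 2π × 0.311 = 112°
tan(βl) = -2.48
For a short-circuited stub, Z_in = jZ_0·tan(βl)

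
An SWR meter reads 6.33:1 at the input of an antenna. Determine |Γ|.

|Γ| ≈ 0.727

|Γ| = (S − 1)/(S + 1) = (6.33 − 1)/(6.33 + 1) = 5.33/7.33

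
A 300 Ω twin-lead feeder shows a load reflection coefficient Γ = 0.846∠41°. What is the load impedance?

Z_L = Z_0·(1 + Γ)/(1 − Γ) = 300·(1.64 + j0.555)/(0.362 − j0.555)

Z_L ≈ 194 + j759 Ω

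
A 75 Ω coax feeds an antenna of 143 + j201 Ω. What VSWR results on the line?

Γ = (Z_L − Z_0)/(Z_L + Z_0) = (68 + j201)/(218 + j201)
|Γ| = 212/297 = 0.716
VSWR = (1 + |Γ|)/(1 − |Γ|) = 1.72/0.284

VSWR ≈ 6.03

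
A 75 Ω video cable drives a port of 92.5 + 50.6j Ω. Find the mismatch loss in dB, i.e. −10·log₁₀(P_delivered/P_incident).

mismatch loss ≈ 0.427 dB

Γ = (17.5 + j50.6)/(167.5 + j50.6), |Γ| = 0.306
|Γ|² = 0.0936, so P_del/P_inc = 1 − |Γ|² = 0.906
ML = −10·log₁₀(1 − |Γ|²)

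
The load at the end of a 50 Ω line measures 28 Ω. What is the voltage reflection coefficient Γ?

Γ = -0.282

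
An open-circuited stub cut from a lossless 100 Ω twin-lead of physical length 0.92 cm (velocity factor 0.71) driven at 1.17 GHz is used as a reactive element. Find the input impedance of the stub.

λ = v/f = 0.71·c / 1.17 GHz = 0.182 m
βl = 2π·l/λ = 2π × 0.0505 = 18.2°
tan(βl) = 0.329
For an open-circuited stub, Z_in = −jZ_0·cot(βl) = −jZ_0/tan(βl)

Z_in ≈ −j304 Ω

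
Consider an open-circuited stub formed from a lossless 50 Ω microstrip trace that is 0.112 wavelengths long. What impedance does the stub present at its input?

Z_in ≈ −j58.9 Ω

βl = 2π × 0.112 = 40.3°
tan(βl) = 0.849
For an open-circuited stub, Z_in = −jZ_0·cot(βl) = −jZ_0/tan(βl)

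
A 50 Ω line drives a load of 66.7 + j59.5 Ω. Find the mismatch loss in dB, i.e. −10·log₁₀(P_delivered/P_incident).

mismatch loss ≈ 1.09 dB

Γ = (16.7 + j59.5)/(116.7 + j59.5), |Γ| = 0.472
|Γ|² = 0.223, so P_del/P_inc = 1 − |Γ|² = 0.777
ML = −10·log₁₀(1 − |Γ|²)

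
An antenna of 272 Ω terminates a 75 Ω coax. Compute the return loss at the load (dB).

Γ = (272 − 75)/(272 + 75) = 0.568
RL = −20·log₁₀|Γ| = −20·log₁₀(0.568)

RL ≈ 4.92 dB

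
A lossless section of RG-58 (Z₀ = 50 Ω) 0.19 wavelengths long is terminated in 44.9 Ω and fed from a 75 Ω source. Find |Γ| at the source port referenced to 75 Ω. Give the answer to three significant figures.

|Γ| ≈ 0.166

βl = 2π × 0.19 = 68.4°
tan(βl) = 2.53
Z_in = Z_0·(Z_L + jZ_0·tanβl)/(Z_0 + jZ_L·tanβl) = 53.9 + j3.98 Ω
Γ_s = (Z_in − Z_s)/(Z_in + Z_s) = (-21.1 + j3.98)/(129 + j3.98), |Γ_s| = 0.166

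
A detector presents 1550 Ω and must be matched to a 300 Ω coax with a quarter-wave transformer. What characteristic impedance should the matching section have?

Z_qwt ≈ 682 Ω

Z_qwt = √(Z_0·R_L) = √(300 × 1550) = √465000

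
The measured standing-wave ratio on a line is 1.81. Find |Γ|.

|Γ| ≈ 0.288

|Γ| = (S − 1)/(S + 1) = (1.81 − 1)/(1.81 + 1) = 0.81/2.81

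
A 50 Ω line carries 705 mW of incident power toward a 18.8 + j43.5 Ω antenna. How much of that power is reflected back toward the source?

|Γ| = |(-31.2 + j43.5)/(68.8 + j43.5)| = 0.658
|Γ|² = 0.433
P_refl = |Γ|²·P_inc = 305 mW, P_del = (1 − |Γ|²)·P_inc = 400 mW

P_reflected ≈ 305 mW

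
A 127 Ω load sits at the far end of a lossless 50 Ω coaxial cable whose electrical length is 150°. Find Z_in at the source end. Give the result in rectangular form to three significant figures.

tan(βl) = tan(150°) = -0.577
Z_in = Z_0·(Z_L + jZ_0·tanβl)/(Z_0 + jZ_L·tanβl)
     = 50·(127 − j28.9)/(50 − j73.3)

Z_in ≈ 53.7 + j50 Ω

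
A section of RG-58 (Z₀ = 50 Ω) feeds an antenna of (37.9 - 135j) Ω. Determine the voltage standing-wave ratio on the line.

VSWR ≈ 11.6

Γ = (Z_L − Z_0)/(Z_L + Z_0) = (-12.1 − j135)/(87.9 − j135)
|Γ| = 136/161 = 0.841
VSWR = (1 + |Γ|)/(1 − |Γ|) = 1.84/0.159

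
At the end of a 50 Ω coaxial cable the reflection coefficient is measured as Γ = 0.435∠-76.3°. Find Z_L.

Z_L = Z_0·(1 + Γ)/(1 − Γ) = 50·(1.1 − j0.423)/(0.897 + j0.423)

Z_L ≈ 41.2 − j43 Ω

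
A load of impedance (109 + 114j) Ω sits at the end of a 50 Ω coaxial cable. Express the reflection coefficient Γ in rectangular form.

Γ ≈ 0.585 + j0.298

Γ = (Z_L − Z_0)/(Z_L + Z_0) = (59 + j114)/(159 + j114)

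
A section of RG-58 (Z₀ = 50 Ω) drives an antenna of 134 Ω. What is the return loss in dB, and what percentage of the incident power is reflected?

RL ≈ 6.81 dB; 20.8% of incident power reflected

Γ = (134 − 50)/(134 + 50) = 0.457
RL = −20·log₁₀(0.457) = 6.81 dB
P_refl/P_inc = |Γ|² = 0.208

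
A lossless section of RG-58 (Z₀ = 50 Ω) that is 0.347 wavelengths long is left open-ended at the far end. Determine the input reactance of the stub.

X_in ≈ 34.9 Ω (inductive)

βl = 2π × 0.347 = 125°
tan(βl) = -1.43
For an open-ended stub, Z_in = −jZ_0·cot(βl) = −jZ_0/tan(βl)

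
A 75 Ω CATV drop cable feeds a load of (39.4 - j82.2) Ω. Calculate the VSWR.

VSWR ≈ 4.49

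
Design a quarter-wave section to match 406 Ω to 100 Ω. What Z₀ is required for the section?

Z_qwt = √(Z_0·R_L) = √(100 × 406) = √40600

Z_qwt ≈ 201 Ω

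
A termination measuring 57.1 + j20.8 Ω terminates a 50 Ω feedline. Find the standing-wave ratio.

Γ = (Z_L − Z_0)/(Z_L + Z_0) = (7.1 + j20.8)/(107.1 + j20.8)
|Γ| = 22/109 = 0.201
VSWR = (1 + |Γ|)/(1 − |Γ|) = 1.2/0.799

VSWR ≈ 1.5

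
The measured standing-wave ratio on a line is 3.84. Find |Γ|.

|Γ| ≈ 0.587

|Γ| = (S − 1)/(S + 1) = (3.84 − 1)/(3.84 + 1) = 2.84/4.84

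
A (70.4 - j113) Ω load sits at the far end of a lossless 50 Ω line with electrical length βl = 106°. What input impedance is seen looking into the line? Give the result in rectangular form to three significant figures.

tan(βl) = tan(106°) = -3.49
Z_in = Z_0·(Z_L + jZ_0·tanβl)/(Z_0 + jZ_L·tanβl)
     = 50·(70.4 − j287)/(-344 − j246)

Z_in ≈ 13 + j32.5 Ω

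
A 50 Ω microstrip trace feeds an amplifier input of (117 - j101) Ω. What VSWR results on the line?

VSWR ≈ 4.28

Γ = (Z_L − Z_0)/(Z_L + Z_0) = (67 − j101)/(167 − j101)
|Γ| = 121/195 = 0.621
VSWR = (1 + |Γ|)/(1 − |Γ|) = 1.62/0.379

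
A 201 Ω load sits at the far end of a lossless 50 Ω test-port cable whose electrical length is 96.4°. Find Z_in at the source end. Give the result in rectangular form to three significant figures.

Z_in ≈ 12.6 + j5.26 Ω

tan(βl) = tan(96.4°) = -8.92
Z_in = Z_0·(Z_L + jZ_0·tanβl)/(Z_0 + jZ_L·tanβl)
     = 50·(201 − j446)/(50 − j1790)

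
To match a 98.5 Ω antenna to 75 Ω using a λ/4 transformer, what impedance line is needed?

Z_qwt ≈ 86 Ω

Z_qwt = √(Z_0·R_L) = √(75 × 98.5) = √7388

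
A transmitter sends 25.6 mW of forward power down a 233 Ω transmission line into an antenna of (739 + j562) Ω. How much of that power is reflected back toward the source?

P_reflected ≈ 11.6 mW

|Γ| = |(506 + j562)/(972 + j562)| = 0.674
|Γ|² = 0.454
P_refl = |Γ|²·P_inc = 11.6 mW, P_del = (1 − |Γ|²)·P_inc = 14 mW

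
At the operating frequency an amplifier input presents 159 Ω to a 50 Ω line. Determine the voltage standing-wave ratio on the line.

VSWR ≈ 3.18

For a purely resistive load, VSWR = R_L/Z_0 or Z_0/R_L (whichever > 1) = 159/50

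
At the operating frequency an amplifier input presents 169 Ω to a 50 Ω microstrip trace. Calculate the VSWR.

VSWR ≈ 3.38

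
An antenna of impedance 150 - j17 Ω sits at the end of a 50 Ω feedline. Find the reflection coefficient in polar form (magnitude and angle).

Γ = (Z_L − Z_0)/(Z_L + Z_0) = (100 − j17)/(200 − j17)
|Γ| = 101/201 = 0.505

Γ ≈ 0.505 ∠ -4.79°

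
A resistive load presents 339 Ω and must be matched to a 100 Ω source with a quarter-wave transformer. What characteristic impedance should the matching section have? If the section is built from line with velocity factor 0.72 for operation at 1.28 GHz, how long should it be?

Z_qwt ≈ 184 Ω; length ≈ 4.22 cm

Z_qwt = √(Z_0·R_L) = √(100 × 339) = √33900
λ = 0.72·c/f = 0.169 m, so l = λ/4 = 0.0422 m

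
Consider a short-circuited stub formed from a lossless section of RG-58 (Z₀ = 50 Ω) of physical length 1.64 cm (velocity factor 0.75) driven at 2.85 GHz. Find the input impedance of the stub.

λ = v/f = 0.75·c / 2.85 GHz = 0.0789 m
βl = 2π·l/λ = 2π × 0.208 = 74.8°
tan(βl) = 3.68
For a short-circuited stub, Z_in = jZ_0·tan(βl)

Z_in ≈ +j184 Ω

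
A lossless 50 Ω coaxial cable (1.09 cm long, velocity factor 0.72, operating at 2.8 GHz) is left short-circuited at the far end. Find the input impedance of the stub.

Z_in ≈ +j61.5 Ω

λ = v/f = 0.72·c / 2.8 GHz = 0.0771 m
βl = 2π·l/λ = 2π × 0.141 = 50.9°
tan(βl) = 1.23
For a short-circuited stub, Z_in = jZ_0·tan(βl)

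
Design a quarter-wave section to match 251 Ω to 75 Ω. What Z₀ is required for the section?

Z_qwt ≈ 137 Ω

Z_qwt = √(Z_0·R_L) = √(75 × 251) = √18820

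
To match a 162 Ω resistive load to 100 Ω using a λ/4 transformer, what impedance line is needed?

Z_qwt ≈ 127 Ω

Z_qwt = √(Z_0·R_L) = √(100 × 162) = √16200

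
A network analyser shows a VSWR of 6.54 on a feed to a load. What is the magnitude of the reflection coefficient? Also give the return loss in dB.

|Γ| ≈ 0.735; return loss ≈ 2.68 dB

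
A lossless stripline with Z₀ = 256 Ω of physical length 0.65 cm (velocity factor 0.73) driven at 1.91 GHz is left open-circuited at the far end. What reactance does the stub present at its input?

X_in ≈ -688 Ω (capacitive)

λ = v/f = 0.73·c / 1.91 GHz = 0.115 m
βl = 2π·l/λ = 2π × 0.0567 = 20.4°
tan(βl) = 0.372
For an open-circuited stub, Z_in = −jZ_0·cot(βl) = −jZ_0/tan(βl)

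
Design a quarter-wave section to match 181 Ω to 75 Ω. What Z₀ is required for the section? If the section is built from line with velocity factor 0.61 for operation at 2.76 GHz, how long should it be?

Z_qwt = √(Z_0·R_L) = √(75 × 181) = √13580
λ = 0.61·c/f = 0.0663 m, so l = λ/4 = 0.0166 m

Z_qwt ≈ 117 Ω; length ≈ 1.66 cm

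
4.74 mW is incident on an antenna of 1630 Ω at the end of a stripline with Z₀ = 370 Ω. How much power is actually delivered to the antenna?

Γ = (1630 − 370)/(1630 + 370) = 0.63
|Γ|² = 0.397
P_refl = |Γ|²·P_inc = 1.88 mW, P_del = (1 − |Γ|²)·P_inc = 2.86 mW

P_delivered ≈ 2.86 mW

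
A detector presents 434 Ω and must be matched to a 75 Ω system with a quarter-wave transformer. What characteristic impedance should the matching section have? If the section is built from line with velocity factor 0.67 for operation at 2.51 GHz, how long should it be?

Z_qwt = √(Z_0·R_L) = √(75 × 434) = √32550
λ = 0.67·c/f = 0.0801 m, so l = λ/4 = 0.02 m

Z_qwt ≈ 180 Ω; length ≈ 2 cm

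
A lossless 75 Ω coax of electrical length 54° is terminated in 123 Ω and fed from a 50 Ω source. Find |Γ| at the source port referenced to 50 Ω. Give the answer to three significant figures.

tan(βl) = 1.38
Z_in = Z_0·(Z_L + jZ_0·tanβl)/(Z_0 + jZ_L·tanβl) = 58.4 − j28.6 Ω
Γ_s = (Z_in − Z_s)/(Z_in + Z_s) = (8.41 − j28.6)/(108 − j28.6), |Γ_s| = 0.266

|Γ| ≈ 0.266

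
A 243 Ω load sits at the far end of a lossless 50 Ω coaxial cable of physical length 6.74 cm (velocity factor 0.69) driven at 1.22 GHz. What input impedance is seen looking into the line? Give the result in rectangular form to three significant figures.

Z_in ≈ 26.4 + j59.1 Ω

λ = v/f = 0.69·c / 1.22 GHz = 0.17 m
βl = 2π·l/λ = 2π × 0.397 = 143°
tan(βl) = tan(143°) = -0.753
Z_in = Z_0·(Z_L + jZ_0·tanβl)/(Z_0 + jZ_L·tanβl)
     = 50·(243 − j37.7)/(50 − j183)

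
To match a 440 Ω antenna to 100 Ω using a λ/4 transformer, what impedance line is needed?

Z_qwt ≈ 210 Ω

Z_qwt = √(Z_0·R_L) = √(100 × 440) = √44000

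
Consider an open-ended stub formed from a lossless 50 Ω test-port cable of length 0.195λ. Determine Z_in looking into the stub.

βl = 2π × 0.195 = 70.2°
tan(βl) = 2.78
For an open-ended stub, Z_in = −jZ_0·cot(βl) = −jZ_0/tan(βl)

Z_in ≈ −j18 Ω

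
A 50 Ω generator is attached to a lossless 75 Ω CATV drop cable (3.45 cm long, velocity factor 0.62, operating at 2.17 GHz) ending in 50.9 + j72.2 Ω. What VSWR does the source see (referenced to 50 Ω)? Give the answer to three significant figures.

VSWR ≈ 2.35

λ = v/f = 0.62·c / 2.17 GHz = 0.0857 m
βl = 2π·l/λ = 2π × 0.403 = 145°
tan(βl) = -0.703
Z_in = Z_0·(Z_L + jZ_0·tanβl)/(Z_0 + jZ_L·tanβl) = 25 + j18.7 Ω
Γ_s = (Z_in − Z_s)/(Z_in + Z_s) = (-25 + j18.7)/(75 + j18.7), |Γ_s| = 0.404
VSWR = (1 + |Γ_s|)/(1 − |Γ_s|)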